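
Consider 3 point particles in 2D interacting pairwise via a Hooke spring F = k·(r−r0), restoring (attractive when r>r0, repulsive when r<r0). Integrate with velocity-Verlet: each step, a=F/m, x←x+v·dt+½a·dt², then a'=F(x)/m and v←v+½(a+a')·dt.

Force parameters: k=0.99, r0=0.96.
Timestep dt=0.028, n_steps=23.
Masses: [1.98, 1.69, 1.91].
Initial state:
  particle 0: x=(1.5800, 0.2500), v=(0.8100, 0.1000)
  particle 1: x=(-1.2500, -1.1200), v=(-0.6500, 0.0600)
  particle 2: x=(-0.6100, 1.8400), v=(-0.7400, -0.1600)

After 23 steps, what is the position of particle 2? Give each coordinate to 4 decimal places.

(-0.9546, 1.4313)

step 0: x0=(1.5800, 0.2500) x1=(-1.2500, -1.1200) x2=(-0.6100, 1.8400)
step 1: x0=(1.6020, 0.2528) x1=(-1.2676, -1.1176) x2=(-0.6305, 1.8349)
step 2: x0=(1.6227, 0.2557) x1=(-1.2842, -1.1139) x2=(-0.6506, 1.8286)
step 3: x0=(1.6420, 0.2585) x1=(-1.2996, -1.1088) x2=(-0.6703, 1.8210)
step 4: x0=(1.6598, 0.2614) x1=(-1.3138, -1.1024) x2=(-0.6896, 1.8122)
step 5: x0=(1.6763, 0.2643) x1=(-1.3269, -1.0946) x2=(-0.7083, 1.8022)
step 6: x0=(1.6913, 0.2673) x1=(-1.3388, -1.0854) x2=(-0.7266, 1.7910)
step 7: x0=(1.7048, 0.2702) x1=(-1.3496, -1.0750) x2=(-0.7445, 1.7786)
step 8: x0=(1.7168, 0.2732) x1=(-1.3591, -1.0632) x2=(-0.7618, 1.7650)
step 9: x0=(1.7273, 0.2762) x1=(-1.3675, -1.0501) x2=(-0.7786, 1.7502)
step 10: x0=(1.7363, 0.2792) x1=(-1.3746, -1.0357) x2=(-0.7949, 1.7342)
step 11: x0=(1.7438, 0.2822) x1=(-1.3806, -1.0201) x2=(-0.8107, 1.7172)
step 12: x0=(1.7497, 0.2853) x1=(-1.3854, -1.0031) x2=(-0.8259, 1.6990)
step 13: x0=(1.7540, 0.2883) x1=(-1.3889, -0.9850) x2=(-0.8405, 1.6797)
step 14: x0=(1.7568, 0.2914) x1=(-1.3913, -0.9656) x2=(-0.8546, 1.6593)
step 15: x0=(1.7580, 0.2944) x1=(-1.3925, -0.9451) x2=(-0.8681, 1.6378)
step 16: x0=(1.7576, 0.2975) x1=(-1.3925, -0.9234) x2=(-0.8811, 1.6154)
step 17: x0=(1.7557, 0.3006) x1=(-1.3913, -0.9006) x2=(-0.8934, 1.5919)
step 18: x0=(1.7521, 0.3036) x1=(-1.3889, -0.8766) x2=(-0.9051, 1.5674)
step 19: x0=(1.7470, 0.3067) x1=(-1.3854, -0.8516) x2=(-0.9163, 1.5420)
step 20: x0=(1.7403, 0.3098) x1=(-1.3807, -0.8255) x2=(-0.9268, 1.5156)
step 21: x0=(1.7320, 0.3129) x1=(-1.3748, -0.7984) x2=(-0.9367, 1.4884)
step 22: x0=(1.7222, 0.3160) x1=(-1.3679, -0.7704) x2=(-0.9460, 1.4603)
step 23: x0=(1.7108, 0.3191) x1=(-1.3598, -0.7414) x2=(-0.9546, 1.4313)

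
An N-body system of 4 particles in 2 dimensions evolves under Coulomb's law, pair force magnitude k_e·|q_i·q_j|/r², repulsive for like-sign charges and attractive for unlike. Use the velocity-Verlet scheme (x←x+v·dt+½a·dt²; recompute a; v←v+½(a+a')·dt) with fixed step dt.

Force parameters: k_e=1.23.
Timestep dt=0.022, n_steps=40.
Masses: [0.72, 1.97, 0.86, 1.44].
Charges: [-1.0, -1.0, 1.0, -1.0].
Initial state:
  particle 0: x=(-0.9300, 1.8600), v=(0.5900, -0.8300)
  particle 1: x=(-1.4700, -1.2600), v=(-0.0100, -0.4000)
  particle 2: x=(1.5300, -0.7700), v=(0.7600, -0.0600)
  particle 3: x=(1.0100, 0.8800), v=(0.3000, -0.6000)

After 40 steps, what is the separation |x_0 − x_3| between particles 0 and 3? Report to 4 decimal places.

2.1610

step 0: x0=(-0.9300, 1.8600) x1=(-1.4700, -1.2600) x2=(1.5300, -0.7700) x3=(1.0100, 0.8800)
step 1: x0=(-0.9171, 1.8418) x1=(-1.4702, -1.2688) x2=(1.5466, -0.7712) x3=(1.0167, 0.8667)
step 2: x0=(-0.9042, 1.8237) x1=(-1.4704, -1.2777) x2=(1.5631, -0.7721) x3=(1.0235, 0.8533)
step 3: x0=(-0.8915, 1.8057) x1=(-1.4706, -1.2866) x2=(1.5793, -0.7728) x3=(1.0305, 0.8397)
step 4: x0=(-0.8789, 1.7879) x1=(-1.4708, -1.2955) x2=(1.5954, -0.7733) x3=(1.0376, 0.8260)
step 5: x0=(-0.8663, 1.7701) x1=(-1.4710, -1.3045) x2=(1.6113, -0.7735) x3=(1.0449, 0.8121)
step 6: x0=(-0.8539, 1.7525) x1=(-1.4712, -1.3136) x2=(1.6270, -0.7734) x3=(1.0524, 0.7981)
step 7: x0=(-0.8416, 1.7350) x1=(-1.4714, -1.3227) x2=(1.6425, -0.7731) x3=(1.0600, 0.7839)
step 8: x0=(-0.8293, 1.7176) x1=(-1.4716, -1.3318) x2=(1.6578, -0.7725) x3=(1.0677, 0.7696)
step 9: x0=(-0.8172, 1.7003) x1=(-1.4718, -1.3409) x2=(1.6729, -0.7716) x3=(1.0757, 0.7551)
step 10: x0=(-0.8052, 1.6832) x1=(-1.4720, -1.3501) x2=(1.6879, -0.7705) x3=(1.0838, 0.7405)
step 11: x0=(-0.7932, 1.6661) x1=(-1.4722, -1.3594) x2=(1.7026, -0.7691) x3=(1.0921, 0.7256)
step 12: x0=(-0.7814, 1.6492) x1=(-1.4724, -1.3687) x2=(1.7171, -0.7674) x3=(1.1005, 0.7107)
step 13: x0=(-0.7697, 1.6324) x1=(-1.4726, -1.3780) x2=(1.7314, -0.7655) x3=(1.1091, 0.6955)
step 14: x0=(-0.7580, 1.6158) x1=(-1.4728, -1.3874) x2=(1.7455, -0.7633) x3=(1.1179, 0.6802)
step 15: x0=(-0.7465, 1.5992) x1=(-1.4729, -1.3968) x2=(1.7593, -0.7608) x3=(1.1269, 0.6647)
step 16: x0=(-0.7350, 1.5828) x1=(-1.4731, -1.4063) x2=(1.7730, -0.7580) x3=(1.1361, 0.6490)
step 17: x0=(-0.7237, 1.5665) x1=(-1.4733, -1.4158) x2=(1.7864, -0.7549) x3=(1.1454, 0.6332)
step 18: x0=(-0.7124, 1.5503) x1=(-1.4735, -1.4253) x2=(1.7996, -0.7515) x3=(1.1550, 0.6172)
step 19: x0=(-0.7013, 1.5342) x1=(-1.4737, -1.4349) x2=(1.8125, -0.7478) x3=(1.1647, 0.6010)
step 20: x0=(-0.6902, 1.5183) x1=(-1.4739, -1.4446) x2=(1.8253, -0.7438) x3=(1.1746, 0.5846)
step 21: x0=(-0.6793, 1.5024) x1=(-1.4741, -1.4542) x2=(1.8377, -0.7395) x3=(1.1848, 0.5680)
step 22: x0=(-0.6684, 1.4867) x1=(-1.4743, -1.4640) x2=(1.8500, -0.7349) x3=(1.1951, 0.5512)
step 23: x0=(-0.6576, 1.4711) x1=(-1.4746, -1.4737) x2=(1.8619, -0.7299) x3=(1.2056, 0.5343)
step 24: x0=(-0.6469, 1.4557) x1=(-1.4748, -1.4835) x2=(1.8736, -0.7247) x3=(1.2164, 0.5171)
step 25: x0=(-0.6363, 1.4404) x1=(-1.4750, -1.4934) x2=(1.8851, -0.7191) x3=(1.2273, 0.4997)
step 26: x0=(-0.6258, 1.4251) x1=(-1.4752, -1.5033) x2=(1.8963, -0.7131) x3=(1.2385, 0.4821)
step 27: x0=(-0.6154, 1.4100) x1=(-1.4755, -1.5132) x2=(1.9071, -0.7068) x3=(1.2499, 0.4643)
step 28: x0=(-0.6050, 1.3951) x1=(-1.4757, -1.5231) x2=(1.9177, -0.7001) x3=(1.2615, 0.4463)
step 29: x0=(-0.5948, 1.3802) x1=(-1.4760, -1.5332) x2=(1.9280, -0.6931) x3=(1.2733, 0.4281)
step 30: x0=(-0.5846, 1.3655) x1=(-1.4762, -1.5432) x2=(1.9380, -0.6856) x3=(1.2854, 0.4096)
step 31: x0=(-0.5745, 1.3509) x1=(-1.4765, -1.5533) x2=(1.9476, -0.6778) x3=(1.2977, 0.3909)
step 32: x0=(-0.5645, 1.3364) x1=(-1.4768, -1.5634) x2=(1.9570, -0.6696) x3=(1.3103, 0.3719)
step 33: x0=(-0.5545, 1.3220) x1=(-1.4771, -1.5736) x2=(1.9659, -0.6609) x3=(1.3231, 0.3527)
step 34: x0=(-0.5447, 1.3078) x1=(-1.4773, -1.5838) x2=(1.9745, -0.6518) x3=(1.3362, 0.3332)
step 35: x0=(-0.5349, 1.2937) x1=(-1.4776, -1.5940) x2=(1.9828, -0.6423) x3=(1.3496, 0.3134)
step 36: x0=(-0.5251, 1.2797) x1=(-1.4779, -1.6043) x2=(1.9906, -0.6323) x3=(1.3633, 0.2933)
step 37: x0=(-0.5155, 1.2658) x1=(-1.4783, -1.6147) x2=(1.9980, -0.6218) x3=(1.3772, 0.2730)
step 38: x0=(-0.5059, 1.2520) x1=(-1.4786, -1.6250) x2=(2.0050, -0.6108) x3=(1.3915, 0.2523)
step 39: x0=(-0.4964, 1.2384) x1=(-1.4789, -1.6354) x2=(2.0115, -0.5993) x3=(1.4061, 0.2314)
step 40: x0=(-0.4869, 1.2248) x1=(-1.4793, -1.6459) x2=(2.0175, -0.5872) x3=(1.4210, 0.2100)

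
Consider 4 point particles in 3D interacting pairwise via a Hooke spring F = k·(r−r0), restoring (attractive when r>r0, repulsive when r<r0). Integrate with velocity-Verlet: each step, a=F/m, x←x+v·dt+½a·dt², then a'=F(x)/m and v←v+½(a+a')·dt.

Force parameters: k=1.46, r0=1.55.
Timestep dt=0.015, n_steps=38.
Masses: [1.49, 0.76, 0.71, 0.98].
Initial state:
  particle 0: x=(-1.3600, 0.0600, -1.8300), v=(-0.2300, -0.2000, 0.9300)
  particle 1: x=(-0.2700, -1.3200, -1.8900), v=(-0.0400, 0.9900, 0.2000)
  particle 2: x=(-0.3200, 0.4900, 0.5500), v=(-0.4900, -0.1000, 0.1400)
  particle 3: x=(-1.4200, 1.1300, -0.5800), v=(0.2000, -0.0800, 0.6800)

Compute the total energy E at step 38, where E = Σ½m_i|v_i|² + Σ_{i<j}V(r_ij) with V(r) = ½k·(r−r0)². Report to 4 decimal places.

step 0: x0=(-1.3600, 0.0600, -1.8300) x1=(-0.2700, -1.3200, -1.8900) x2=(-0.3200, 0.4900, 0.5500) x3=(-1.4200, 1.1300, -0.5800)
step 1: x0=(-1.3634, 0.0570, -1.8159) x1=(-0.2708, -1.3047, -1.8866) x2=(-0.3275, 0.4883, 0.5516) x3=(-1.4169, 1.1286, -0.5699)
step 2: x0=(-1.3667, 0.0540, -1.8016) x1=(-0.2718, -1.2884, -1.8824) x2=(-0.3352, 0.4861, 0.5521) x3=(-1.4136, 1.1267, -0.5600)
step 3: x0=(-1.3698, 0.0511, -1.7871) x1=(-0.2732, -1.2712, -1.8774) x2=(-0.3431, 0.4834, 0.5516) x3=(-1.4100, 1.1245, -0.5503)
step 4: x0=(-1.3728, 0.0482, -1.7724) x1=(-0.2748, -1.2530, -1.8717) x2=(-0.3512, 0.4803, 0.5501) x3=(-1.4063, 1.1218, -0.5408)
step 5: x0=(-1.3758, 0.0452, -1.7574) x1=(-0.2768, -1.2340, -1.8651) x2=(-0.3595, 0.4768, 0.5476) x3=(-1.4023, 1.1187, -0.5316)
step 6: x0=(-1.3786, 0.0424, -1.7423) x1=(-0.2790, -1.2141, -1.8578) x2=(-0.3680, 0.4728, 0.5441) x3=(-1.3982, 1.1152, -0.5225)
step 7: x0=(-1.3813, 0.0395, -1.7269) x1=(-0.2815, -1.1933, -1.8497) x2=(-0.3767, 0.4683, 0.5397) x3=(-1.3939, 1.1113, -0.5137)
step 8: x0=(-1.3839, 0.0367, -1.7113) x1=(-0.2843, -1.1717, -1.8409) x2=(-0.3856, 0.4635, 0.5343) x3=(-1.3893, 1.1070, -0.5051)
step 9: x0=(-1.3864, 0.0339, -1.6956) x1=(-0.2873, -1.1493, -1.8313) x2=(-0.3946, 0.4582, 0.5280) x3=(-1.3846, 1.1024, -0.4967)
step 10: x0=(-1.3889, 0.0311, -1.6796) x1=(-0.2906, -1.1261, -1.8210) x2=(-0.4038, 0.4525, 0.5209) x3=(-1.3798, 1.0974, -0.4885)
step 11: x0=(-1.3912, 0.0284, -1.6635) x1=(-0.2942, -1.1022, -1.8100) x2=(-0.4131, 0.4465, 0.5129) x3=(-1.3748, 1.0920, -0.4805)
step 12: x0=(-1.3935, 0.0257, -1.6471) x1=(-0.2980, -1.0775, -1.7983) x2=(-0.4225, 0.4400, 0.5040) x3=(-1.3696, 1.0863, -0.4727)
step 13: x0=(-1.3956, 0.0230, -1.6307) x1=(-0.3020, -1.0521, -1.7859) x2=(-0.4321, 0.4331, 0.4943) x3=(-1.3643, 1.0804, -0.4652)
step 14: x0=(-1.3977, 0.0204, -1.6140) x1=(-0.3063, -1.0261, -1.7728) x2=(-0.4418, 0.4259, 0.4839) x3=(-1.3588, 1.0741, -0.4578)
step 15: x0=(-1.3998, 0.0178, -1.5972) x1=(-0.3107, -0.9994, -1.7590) x2=(-0.4516, 0.4183, 0.4727) x3=(-1.3532, 1.0675, -0.4507)
step 16: x0=(-1.4018, 0.0153, -1.5802) x1=(-0.3154, -0.9721, -1.7447) x2=(-0.4614, 0.4103, 0.4608) x3=(-1.3475, 1.0606, -0.4437)
step 17: x0=(-1.4037, 0.0128, -1.5631) x1=(-0.3202, -0.9442, -1.7297) x2=(-0.4714, 0.4020, 0.4482) x3=(-1.3416, 1.0535, -0.4370)
step 18: x0=(-1.4055, 0.0103, -1.5458) x1=(-0.3252, -0.9158, -1.7141) x2=(-0.4814, 0.3934, 0.4350) x3=(-1.3357, 1.0461, -0.4305)
step 19: x0=(-1.4074, 0.0079, -1.5284) x1=(-0.3304, -0.8869, -1.6980) x2=(-0.4914, 0.3844, 0.4212) x3=(-1.3296, 1.0386, -0.4242)
step 20: x0=(-1.4092, 0.0055, -1.5109) x1=(-0.3357, -0.8574, -1.6813) x2=(-0.5015, 0.3752, 0.4067) x3=(-1.3235, 1.0308, -0.4180)
step 21: x0=(-1.4110, 0.0031, -1.4933) x1=(-0.3411, -0.8275, -1.6641) x2=(-0.5116, 0.3656, 0.3918) x3=(-1.3173, 1.0228, -0.4121)
step 22: x0=(-1.4127, 0.0008, -1.4756) x1=(-0.3467, -0.7972, -1.6464) x2=(-0.5218, 0.3557, 0.3764) x3=(-1.3110, 1.0146, -0.4063)
step 23: x0=(-1.4144, -0.0015, -1.4578) x1=(-0.3523, -0.7665, -1.6282) x2=(-0.5319, 0.3456, 0.3604) x3=(-1.3047, 1.0063, -0.4008)
step 24: x0=(-1.4162, -0.0038, -1.4398) x1=(-0.3581, -0.7355, -1.6095) x2=(-0.5421, 0.3351, 0.3441) x3=(-1.2982, 0.9979, -0.3954)
step 25: x0=(-1.4179, -0.0060, -1.4218) x1=(-0.3639, -0.7041, -1.5905) x2=(-0.5522, 0.3245, 0.3274) x3=(-1.2918, 0.9893, -0.3901)
step 26: x0=(-1.4196, -0.0082, -1.4038) x1=(-0.3698, -0.6724, -1.5711) x2=(-0.5623, 0.3135, 0.3103) x3=(-1.2853, 0.9806, -0.3851)
step 27: x0=(-1.4214, -0.0103, -1.3856) x1=(-0.3757, -0.6404, -1.5513) x2=(-0.5724, 0.3023, 0.2930) x3=(-1.2788, 0.9719, -0.3802)
step 28: x0=(-1.4232, -0.0124, -1.3674) x1=(-0.3816, -0.6082, -1.5311) x2=(-0.5824, 0.2909, 0.2753) x3=(-1.2723, 0.9631, -0.3754)
step 29: x0=(-1.4250, -0.0146, -1.3492) x1=(-0.3875, -0.5759, -1.5107) x2=(-0.5923, 0.2793, 0.2575) x3=(-1.2657, 0.9543, -0.3708)
step 30: x0=(-1.4269, -0.0166, -1.3309) x1=(-0.3934, -0.5433, -1.4900) x2=(-0.6022, 0.2674, 0.2394) x3=(-1.2592, 0.9455, -0.3663)
step 31: x0=(-1.4288, -0.0187, -1.3126) x1=(-0.3993, -0.5105, -1.4690) x2=(-0.6120, 0.2554, 0.2212) x3=(-1.2526, 0.9366, -0.3620)
step 32: x0=(-1.4308, -0.0207, -1.2942) x1=(-0.4051, -0.4777, -1.4479) x2=(-0.6217, 0.2431, 0.2029) x3=(-1.2461, 0.9278, -0.3578)
step 33: x0=(-1.4329, -0.0228, -1.2759) x1=(-0.4109, -0.4447, -1.4265) x2=(-0.6313, 0.2306, 0.1845) x3=(-1.2396, 0.9191, -0.3537)
step 34: x0=(-1.4350, -0.0248, -1.2575) x1=(-0.4165, -0.4117, -1.4051) x2=(-0.6408, 0.2180, 0.1661) x3=(-1.2331, 0.9104, -0.3497)
step 35: x0=(-1.4372, -0.0268, -1.2391) x1=(-0.4221, -0.3786, -1.3835) x2=(-0.6501, 0.2051, 0.1477) x3=(-1.2267, 0.9018, -0.3457)
step 36: x0=(-1.4396, -0.0289, -1.2208) x1=(-0.4275, -0.3455, -1.3618) x2=(-0.6594, 0.1921, 0.1294) x3=(-1.2203, 0.8933, -0.3419)
step 37: x0=(-1.4420, -0.0309, -1.2025) x1=(-0.4328, -0.3123, -1.3400) x2=(-0.6685, 0.1789, 0.1111) x3=(-1.2139, 0.8849, -0.3381)
step 38: x0=(-1.4446, -0.0330, -1.1842) x1=(-0.4379, -0.2792, -1.3183) x2=(-0.6775, 0.1655, 0.0930) x3=(-1.2076, 0.8767, -0.3344)
step 0 velocities: v0=(-0.2300, -0.2000, 0.9300) v1=(-0.0400, 0.9900, 0.2000) v2=(-0.4900, -0.1000, 0.1400) v3=(0.2000, -0.0800, 0.6800)
step 0: KE=1.4469, PE=4.0780, E=5.5249
step 38 velocities: v0=(-0.1742, -0.1375, 1.2187) v1=(-0.3343, 2.2094, 1.4504) v2=(-0.5926, -0.8989, -1.2047) v3=(0.4177, -0.5419, 0.2455)
step 38: KE=5.0257, PE=0.4983, E=5.5239

5.5239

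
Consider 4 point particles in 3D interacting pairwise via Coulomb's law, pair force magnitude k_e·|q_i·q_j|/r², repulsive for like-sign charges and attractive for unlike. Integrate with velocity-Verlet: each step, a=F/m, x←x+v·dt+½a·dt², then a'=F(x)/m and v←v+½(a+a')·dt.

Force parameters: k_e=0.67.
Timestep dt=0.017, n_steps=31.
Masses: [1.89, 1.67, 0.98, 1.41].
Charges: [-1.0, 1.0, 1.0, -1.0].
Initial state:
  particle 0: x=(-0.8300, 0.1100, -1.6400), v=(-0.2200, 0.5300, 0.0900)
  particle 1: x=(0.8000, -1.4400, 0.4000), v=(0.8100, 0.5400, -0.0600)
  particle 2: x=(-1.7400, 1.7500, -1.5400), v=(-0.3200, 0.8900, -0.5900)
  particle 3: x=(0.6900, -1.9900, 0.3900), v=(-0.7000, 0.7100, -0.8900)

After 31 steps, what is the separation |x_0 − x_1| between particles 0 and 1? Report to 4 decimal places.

step 0: x0=(-0.8300, 0.1100, -1.6400) x1=(0.8000, -1.4400, 0.4000) x2=(-1.7400, 1.7500, -1.5400) x3=(0.6900, -1.9900, 0.3900)
step 1: x0=(-0.8337, 0.1190, -1.6385) x1=(0.8137, -1.4310, 0.3990) x2=(-1.7454, 1.7651, -1.5500) x3=(0.6781, -1.9777, 0.3749)
step 2: x0=(-0.8375, 0.1281, -1.6369) x1=(0.8274, -1.4224, 0.3979) x2=(-1.7508, 1.7802, -1.5601) x3=(0.6664, -1.9650, 0.3598)
step 3: x0=(-0.8413, 0.1371, -1.6354) x1=(0.8409, -1.4140, 0.3968) x2=(-1.7562, 1.7952, -1.5701) x3=(0.6548, -1.9519, 0.3447)
step 4: x0=(-0.8451, 0.1462, -1.6339) x1=(0.8543, -1.4061, 0.3957) x2=(-1.7616, 1.8101, -1.5801) x3=(0.6433, -1.9384, 0.3297)
step 5: x0=(-0.8489, 0.1554, -1.6323) x1=(0.8676, -1.3984, 0.3946) x2=(-1.7669, 1.8250, -1.5902) x3=(0.6320, -1.9246, 0.3147)
step 6: x0=(-0.8527, 0.1645, -1.6308) x1=(0.8807, -1.3911, 0.3934) x2=(-1.7722, 1.8399, -1.6002) x3=(0.6208, -1.9103, 0.2998)
step 7: x0=(-0.8565, 0.1737, -1.6292) x1=(0.8937, -1.3840, 0.3921) x2=(-1.7775, 1.8547, -1.6103) x3=(0.6098, -1.8957, 0.2850)
step 8: x0=(-0.8603, 0.1829, -1.6277) x1=(0.9066, -1.3772, 0.3907) x2=(-1.7827, 1.8695, -1.6203) x3=(0.5990, -1.8808, 0.2702)
step 9: x0=(-0.8642, 0.1921, -1.6261) x1=(0.9192, -1.3707, 0.3893) x2=(-1.7879, 1.8842, -1.6304) x3=(0.5884, -1.8656, 0.2555)
step 10: x0=(-0.8680, 0.2014, -1.6246) x1=(0.9317, -1.3645, 0.3879) x2=(-1.7931, 1.8989, -1.6404) x3=(0.5780, -1.8501, 0.2409)
step 11: x0=(-0.8719, 0.2107, -1.6230) x1=(0.9440, -1.3584, 0.3863) x2=(-1.7983, 1.9135, -1.6505) x3=(0.5678, -1.8343, 0.2264)
step 12: x0=(-0.8758, 0.2200, -1.6215) x1=(0.9562, -1.3526, 0.3847) x2=(-1.8035, 1.9281, -1.6605) x3=(0.5579, -1.8182, 0.2120)
step 13: x0=(-0.8797, 0.2293, -1.6199) x1=(0.9681, -1.3470, 0.3829) x2=(-1.8086, 1.9427, -1.6706) x3=(0.5481, -1.8020, 0.1977)
step 14: x0=(-0.8836, 0.2387, -1.6184) x1=(0.9799, -1.3416, 0.3811) x2=(-1.8137, 1.9571, -1.6806) x3=(0.5386, -1.7854, 0.1835)
step 15: x0=(-0.8875, 0.2480, -1.6169) x1=(0.9915, -1.3364, 0.3792) x2=(-1.8188, 1.9716, -1.6907) x3=(0.5292, -1.7687, 0.1694)
step 16: x0=(-0.8914, 0.2574, -1.6153) x1=(1.0029, -1.3314, 0.3773) x2=(-1.8238, 1.9860, -1.7007) x3=(0.5201, -1.7518, 0.1554)
step 17: x0=(-0.8953, 0.2669, -1.6138) x1=(1.0141, -1.3264, 0.3752) x2=(-1.8289, 2.0003, -1.7108) x3=(0.5112, -1.7347, 0.1415)
step 18: x0=(-0.8993, 0.2763, -1.6122) x1=(1.0251, -1.3217, 0.3730) x2=(-1.8339, 2.0146, -1.7208) x3=(0.5026, -1.7174, 0.1277)
step 19: x0=(-0.9032, 0.2858, -1.6107) x1=(1.0359, -1.3171, 0.3708) x2=(-1.8389, 2.0289, -1.7308) x3=(0.4941, -1.7000, 0.1140)
step 20: x0=(-0.9072, 0.2953, -1.6091) x1=(1.0466, -1.3126, 0.3685) x2=(-1.8438, 2.0431, -1.7409) x3=(0.4859, -1.6824, 0.1004)
step 21: x0=(-0.9112, 0.3049, -1.6076) x1=(1.0571, -1.3082, 0.3660) x2=(-1.8488, 2.0573, -1.7509) x3=(0.4778, -1.6647, 0.0870)
step 22: x0=(-0.9152, 0.3144, -1.6061) x1=(1.0674, -1.3039, 0.3635) x2=(-1.8537, 2.0714, -1.7609) x3=(0.4700, -1.6469, 0.0736)
step 23: x0=(-0.9192, 0.3240, -1.6045) x1=(1.0776, -1.2997, 0.3609) x2=(-1.8586, 2.0855, -1.7710) x3=(0.4624, -1.6290, 0.0603)
step 24: x0=(-0.9232, 0.3336, -1.6030) x1=(1.0876, -1.2955, 0.3583) x2=(-1.8635, 2.0995, -1.7810) x3=(0.4549, -1.6109, 0.0471)
step 25: x0=(-0.9273, 0.3433, -1.6015) x1=(1.0974, -1.2915, 0.3555) x2=(-1.8683, 2.1135, -1.7910) x3=(0.4477, -1.5928, 0.0341)
step 26: x0=(-0.9313, 0.3529, -1.6000) x1=(1.1071, -1.2875, 0.3527) x2=(-1.8731, 2.1275, -1.8010) x3=(0.4406, -1.5746, 0.0211)
step 27: x0=(-0.9354, 0.3626, -1.5985) x1=(1.1166, -1.2836, 0.3497) x2=(-1.8779, 2.1414, -1.8110) x3=(0.4338, -1.5564, 0.0082)
step 28: x0=(-0.9394, 0.3723, -1.5969) x1=(1.1259, -1.2798, 0.3468) x2=(-1.8827, 2.1552, -1.8210) x3=(0.4271, -1.5381, -0.0046)
step 29: x0=(-0.9435, 0.3821, -1.5954) x1=(1.1351, -1.2760, 0.3437) x2=(-1.8875, 2.1690, -1.8310) x3=(0.4206, -1.5197, -0.0173)
step 30: x0=(-0.9476, 0.3919, -1.5939) x1=(1.1442, -1.2722, 0.3405) x2=(-1.8922, 2.1828, -1.8410) x3=(0.4142, -1.5013, -0.0299)
step 31: x0=(-0.9517, 0.4016, -1.5924) x1=(1.1531, -1.2685, 0.3373) x2=(-1.8969, 2.1965, -1.8510) x3=(0.4081, -1.4828, -0.0424)

3.3081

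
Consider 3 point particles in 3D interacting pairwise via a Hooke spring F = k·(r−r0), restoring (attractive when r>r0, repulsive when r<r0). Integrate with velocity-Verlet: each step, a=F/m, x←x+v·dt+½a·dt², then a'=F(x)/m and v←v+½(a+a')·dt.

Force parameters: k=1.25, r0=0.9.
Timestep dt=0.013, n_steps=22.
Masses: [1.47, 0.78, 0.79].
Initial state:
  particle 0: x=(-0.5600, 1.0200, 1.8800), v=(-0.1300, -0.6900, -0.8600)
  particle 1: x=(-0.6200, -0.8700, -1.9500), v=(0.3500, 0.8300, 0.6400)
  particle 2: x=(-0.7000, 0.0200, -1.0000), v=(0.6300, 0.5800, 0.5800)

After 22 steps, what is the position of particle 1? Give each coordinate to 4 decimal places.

step 0: x0=(-0.5600, 1.0200, 1.8800) x1=(-0.6200, -0.8700, -1.9500) x2=(-0.7000, 0.0200, -1.0000)
step 1: x0=(-0.5617, 1.0109, 1.8685) x1=(-0.6154, -0.8590, -1.9412) x2=(-0.6918, 0.0276, -0.9922)
step 2: x0=(-0.5634, 1.0014, 1.8562) x1=(-0.6109, -0.8475, -1.9316) x2=(-0.6836, 0.0353, -0.9840)
step 3: x0=(-0.5652, 0.9917, 1.8432) x1=(-0.6063, -0.8355, -1.9210) x2=(-0.6753, 0.0431, -0.9753)
step 4: x0=(-0.5669, 0.9816, 1.8295) x1=(-0.6018, -0.8231, -1.9096) x2=(-0.6670, 0.0510, -0.9662)
step 5: x0=(-0.5687, 0.9713, 1.8151) x1=(-0.5972, -0.8102, -1.8973) x2=(-0.6587, 0.0591, -0.9566)
step 6: x0=(-0.5705, 0.9607, 1.8001) x1=(-0.5926, -0.7969, -1.8841) x2=(-0.6503, 0.0672, -0.9466)
step 7: x0=(-0.5722, 0.9497, 1.7843) x1=(-0.5881, -0.7831, -1.8701) x2=(-0.6420, 0.0754, -0.9361)
step 8: x0=(-0.5740, 0.9386, 1.7679) x1=(-0.5835, -0.7689, -1.8553) x2=(-0.6336, 0.0837, -0.9253)
step 9: x0=(-0.5758, 0.9271, 1.7508) x1=(-0.5789, -0.7542, -1.8396) x2=(-0.6252, 0.0921, -0.9140)
step 10: x0=(-0.5777, 0.9153, 1.7330) x1=(-0.5744, -0.7392, -1.8231) x2=(-0.6168, 0.1006, -0.9023)
step 11: x0=(-0.5795, 0.9033, 1.7146) x1=(-0.5698, -0.7237, -1.8058) x2=(-0.6084, 0.1092, -0.8902)
step 12: x0=(-0.5813, 0.8911, 1.6955) x1=(-0.5652, -0.7079, -1.7877) x2=(-0.6000, 0.1179, -0.8776)
step 13: x0=(-0.5831, 0.8786, 1.6759) x1=(-0.5607, -0.6916, -1.7687) x2=(-0.5916, 0.1266, -0.8647)
step 14: x0=(-0.5849, 0.8658, 1.6556) x1=(-0.5562, -0.6750, -1.7491) x2=(-0.5831, 0.1354, -0.8514)
step 15: x0=(-0.5867, 0.8528, 1.6347) x1=(-0.5516, -0.6580, -1.7286) x2=(-0.5747, 0.1443, -0.8378)
step 16: x0=(-0.5885, 0.8396, 1.6132) x1=(-0.5471, -0.6407, -1.7074) x2=(-0.5663, 0.1533, -0.8237)
step 17: x0=(-0.5903, 0.8262, 1.5911) x1=(-0.5426, -0.6229, -1.6855) x2=(-0.5579, 0.1623, -0.8093)
step 18: x0=(-0.5921, 0.8125, 1.5684) x1=(-0.5381, -0.6049, -1.6628) x2=(-0.5494, 0.1714, -0.7946)
step 19: x0=(-0.5939, 0.7986, 1.5452) x1=(-0.5336, -0.5865, -1.6395) x2=(-0.5410, 0.1805, -0.7795)
step 20: x0=(-0.5957, 0.7846, 1.5214) x1=(-0.5291, -0.5678, -1.6154) x2=(-0.5326, 0.1897, -0.7640)
step 21: x0=(-0.5974, 0.7703, 1.4971) x1=(-0.5246, -0.5487, -1.5907) x2=(-0.5242, 0.1990, -0.7483)
step 22: x0=(-0.5992, 0.7558, 1.4723) x1=(-0.5202, -0.5294, -1.5654) x2=(-0.5158, 0.2083, -0.7322)

(-0.5202, -0.5294, -1.5654)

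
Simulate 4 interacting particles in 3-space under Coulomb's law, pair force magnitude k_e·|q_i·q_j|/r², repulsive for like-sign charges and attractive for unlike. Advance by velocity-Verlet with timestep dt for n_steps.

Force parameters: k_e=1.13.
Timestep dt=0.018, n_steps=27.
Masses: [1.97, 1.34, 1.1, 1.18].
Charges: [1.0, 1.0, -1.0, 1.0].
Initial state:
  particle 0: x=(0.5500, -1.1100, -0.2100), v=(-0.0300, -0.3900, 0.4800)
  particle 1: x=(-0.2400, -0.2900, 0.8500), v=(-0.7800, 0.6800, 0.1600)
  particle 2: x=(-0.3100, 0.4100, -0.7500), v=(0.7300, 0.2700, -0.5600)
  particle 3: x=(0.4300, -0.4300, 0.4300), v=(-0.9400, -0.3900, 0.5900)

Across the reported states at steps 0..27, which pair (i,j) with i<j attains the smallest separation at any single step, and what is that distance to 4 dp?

step 0: x0=(0.5500, -1.1100, -0.2100) x1=(-0.2400, -0.2900, 0.8500) x2=(-0.3100, 0.4100, -0.7500) x3=(0.4300, -0.4300, 0.4300)
step 1: x0=(0.5495, -1.1171, -0.2015) x1=(-0.2542, -0.2777, 0.8530) x2=(-0.2968, 0.4148, -0.7600) x3=(0.4132, -0.4369, 0.4406)
step 2: x0=(0.5490, -1.1243, -0.1931) x1=(-0.2689, -0.2652, 0.8562) x2=(-0.2835, 0.4193, -0.7697) x3=(0.3968, -0.4436, 0.4510)
step 3: x0=(0.5486, -1.1317, -0.1850) x1=(-0.2840, -0.2525, 0.8596) x2=(-0.2701, 0.4237, -0.7792) x3=(0.3806, -0.4501, 0.4614)
step 4: x0=(0.5482, -1.1392, -0.1771) x1=(-0.2995, -0.2396, 0.8632) x2=(-0.2566, 0.4279, -0.7886) x3=(0.3647, -0.4564, 0.4717)
step 5: x0=(0.5479, -1.1469, -0.1694) x1=(-0.3154, -0.2265, 0.8670) x2=(-0.2431, 0.4319, -0.7976) x3=(0.3492, -0.4625, 0.4819)
step 6: x0=(0.5476, -1.1547, -0.1619) x1=(-0.3317, -0.2132, 0.8710) x2=(-0.2294, 0.4358, -0.8065) x3=(0.3339, -0.4685, 0.4920)
step 7: x0=(0.5474, -1.1626, -0.1545) x1=(-0.3483, -0.1997, 0.8752) x2=(-0.2157, 0.4394, -0.8152) x3=(0.3189, -0.4744, 0.5020)
step 8: x0=(0.5472, -1.1707, -0.1474) x1=(-0.3654, -0.1859, 0.8795) x2=(-0.2019, 0.4429, -0.8236) x3=(0.3042, -0.4801, 0.5119)
step 9: x0=(0.5471, -1.1789, -0.1404) x1=(-0.3829, -0.1719, 0.8841) x2=(-0.1881, 0.4462, -0.8318) x3=(0.2897, -0.4857, 0.5217)
step 10: x0=(0.5471, -1.1872, -0.1337) x1=(-0.4007, -0.1577, 0.8887) x2=(-0.1742, 0.4493, -0.8398) x3=(0.2755, -0.4912, 0.5315)
step 11: x0=(0.5471, -1.1956, -0.1271) x1=(-0.4189, -0.1432, 0.8935) x2=(-0.1602, 0.4523, -0.8476) x3=(0.2616, -0.4966, 0.5412)
step 12: x0=(0.5472, -1.2042, -0.1207) x1=(-0.4374, -0.1285, 0.8985) x2=(-0.1462, 0.4551, -0.8552) x3=(0.2479, -0.5019, 0.5509)
step 13: x0=(0.5474, -1.2128, -0.1144) x1=(-0.4562, -0.1136, 0.9036) x2=(-0.1322, 0.4577, -0.8625) x3=(0.2344, -0.5071, 0.5604)
step 14: x0=(0.5477, -1.2216, -0.1083) x1=(-0.4754, -0.0984, 0.9088) x2=(-0.1181, 0.4602, -0.8697) x3=(0.2211, -0.5123, 0.5700)
step 15: x0=(0.5480, -1.2305, -0.1024) x1=(-0.4949, -0.0830, 0.9141) x2=(-0.1040, 0.4625, -0.8766) x3=(0.2081, -0.5174, 0.5795)
step 16: x0=(0.5484, -1.2395, -0.0967) x1=(-0.5147, -0.0674, 0.9195) x2=(-0.0899, 0.4646, -0.8834) x3=(0.1952, -0.5225, 0.5889)
step 17: x0=(0.5488, -1.2487, -0.0911) x1=(-0.5348, -0.0515, 0.9250) x2=(-0.0757, 0.4666, -0.8899) x3=(0.1826, -0.5274, 0.5983)
step 18: x0=(0.5493, -1.2579, -0.0856) x1=(-0.5552, -0.0353, 0.9306) x2=(-0.0615, 0.4685, -0.8963) x3=(0.1701, -0.5324, 0.6077)
step 19: x0=(0.5499, -1.2672, -0.0803) x1=(-0.5758, -0.0190, 0.9363) x2=(-0.0473, 0.4702, -0.9024) x3=(0.1578, -0.5373, 0.6171)
step 20: x0=(0.5506, -1.2766, -0.0752) x1=(-0.5967, -0.0024, 0.9420) x2=(-0.0331, 0.4717, -0.9084) x3=(0.1456, -0.5421, 0.6264)
step 21: x0=(0.5513, -1.2861, -0.0702) x1=(-0.6178, 0.0144, 0.9479) x2=(-0.0189, 0.4731, -0.9141) x3=(0.1336, -0.5470, 0.6357)
step 22: x0=(0.5521, -1.2957, -0.0653) x1=(-0.6391, 0.0314, 0.9537) x2=(-0.0047, 0.4744, -0.9197) x3=(0.1217, -0.5517, 0.6450)
step 23: x0=(0.5530, -1.3054, -0.0606) x1=(-0.6607, 0.0486, 0.9597) x2=(0.0096, 0.4755, -0.9251) x3=(0.1100, -0.5565, 0.6543)
step 24: x0=(0.5540, -1.3152, -0.0560) x1=(-0.6825, 0.0661, 0.9656) x2=(0.0238, 0.4765, -0.9303) x3=(0.0983, -0.5612, 0.6636)
step 25: x0=(0.5550, -1.3251, -0.0515) x1=(-0.7045, 0.0837, 0.9717) x2=(0.0380, 0.4774, -0.9353) x3=(0.0868, -0.5658, 0.6729)
step 26: x0=(0.5561, -1.3350, -0.0472) x1=(-0.7267, 0.1015, 0.9777) x2=(0.0522, 0.4781, -0.9401) x3=(0.0754, -0.5705, 0.6822)
step 27: x0=(0.5572, -1.3451, -0.0429) x1=(-0.7490, 0.1196, 0.9838) x2=(0.0664, 0.4787, -0.9448) x3=(0.0641, -0.5751, 0.6915)

pair (1,3), distance 0.7994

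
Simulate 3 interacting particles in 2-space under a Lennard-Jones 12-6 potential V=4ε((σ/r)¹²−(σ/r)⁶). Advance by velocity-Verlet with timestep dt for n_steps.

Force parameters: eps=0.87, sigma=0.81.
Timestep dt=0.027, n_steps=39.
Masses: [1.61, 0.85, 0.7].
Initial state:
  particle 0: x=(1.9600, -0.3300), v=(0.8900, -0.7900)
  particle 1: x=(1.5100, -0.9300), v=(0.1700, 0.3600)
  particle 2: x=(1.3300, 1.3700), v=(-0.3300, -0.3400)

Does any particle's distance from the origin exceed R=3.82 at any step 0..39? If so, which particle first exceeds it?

no

step 0: x0=(1.9600, -0.3300) x1=(1.5100, -0.9300) x2=(1.3300, 1.3700)
step 1: x0=(1.9971, -0.3339) x1=(1.4899, -0.9532) x2=(1.3211, 1.3608)
step 2: x0=(2.0433, -0.3265) x1=(1.4523, -0.9977) x2=(1.3122, 1.3514)
step 3: x0=(2.0900, -0.3187) x1=(1.4140, -1.0431) x2=(1.3034, 1.3420)
step 4: x0=(2.1358, -0.3116) x1=(1.3771, -1.0869) x2=(1.2946, 1.3325)
step 5: x0=(2.1810, -0.3053) x1=(1.3416, -1.1293) x2=(1.2859, 1.3229)
step 6: x0=(2.2256, -0.2993) x1=(1.3069, -1.1708) x2=(1.2772, 1.3132)
step 7: x0=(2.2700, -0.2936) x1=(1.2729, -1.2117) x2=(1.2685, 1.3034)
step 8: x0=(2.3140, -0.2882) x1=(1.2393, -1.2523) x2=(1.2599, 1.2936)
step 9: x0=(2.3580, -0.2828) x1=(1.2059, -1.2926) x2=(1.2513, 1.2837)
step 10: x0=(2.4018, -0.2774) x1=(1.1728, -1.3327) x2=(1.2427, 1.2737)
step 11: x0=(2.4455, -0.2721) x1=(1.1397, -1.3727) x2=(1.2342, 1.2637)
step 12: x0=(2.4892, -0.2669) x1=(1.1068, -1.4127) x2=(1.2257, 1.2537)
step 13: x0=(2.5328, -0.2616) x1=(1.0739, -1.4525) x2=(1.2173, 1.2436)
step 14: x0=(2.5764, -0.2564) x1=(1.0410, -1.4924) x2=(1.2088, 1.2334)
step 15: x0=(2.6199, -0.2511) x1=(1.0082, -1.5322) x2=(1.2004, 1.2232)
step 16: x0=(2.6635, -0.2458) x1=(0.9755, -1.5720) x2=(1.1921, 1.2130)
step 17: x0=(2.7070, -0.2406) x1=(0.9427, -1.6117) x2=(1.1837, 1.2027)
step 18: x0=(2.7504, -0.2353) x1=(0.9099, -1.6515) x2=(1.1754, 1.1924)
step 19: x0=(2.7939, -0.2300) x1=(0.8772, -1.6912) x2=(1.1671, 1.1821)
step 20: x0=(2.8374, -0.2248) x1=(0.8445, -1.7309) x2=(1.1588, 1.1718)
step 21: x0=(2.8808, -0.2195) x1=(0.8117, -1.7707) x2=(1.1506, 1.1615)
step 22: x0=(2.9242, -0.2142) x1=(0.7790, -1.8104) x2=(1.1424, 1.1511)
step 23: x0=(2.9677, -0.2089) x1=(0.7463, -1.8501) x2=(1.1341, 1.1407)
step 24: x0=(3.0111, -0.2036) x1=(0.7136, -1.8898) x2=(1.1259, 1.1303)
step 25: x0=(3.0545, -0.1983) x1=(0.6809, -1.9295) x2=(1.1177, 1.1199)
step 26: x0=(3.0979, -0.1930) x1=(0.6482, -1.9692) x2=(1.1096, 1.1095)
step 27: x0=(3.1413, -0.1877) x1=(0.6155, -2.0089) x2=(1.1014, 1.0991)
step 28: x0=(3.1847, -0.1824) x1=(0.5828, -2.0486) x2=(1.0932, 1.0886)
step 29: x0=(3.2281, -0.1771) x1=(0.5501, -2.0883) x2=(1.0851, 1.0782)
step 30: x0=(3.2714, -0.1718) x1=(0.5174, -2.1279) x2=(1.0770, 1.0677)
step 31: x0=(3.3148, -0.1665) x1=(0.4847, -2.1676) x2=(1.0688, 1.0573)
step 32: x0=(3.3582, -0.1612) x1=(0.4520, -2.2073) x2=(1.0607, 1.0468)
step 33: x0=(3.4016, -0.1559) x1=(0.4193, -2.2470) x2=(1.0526, 1.0363)
step 34: x0=(3.4449, -0.1506) x1=(0.3866, -2.2867) x2=(1.0445, 1.0258)
step 35: x0=(3.4883, -0.1452) x1=(0.3539, -2.3263) x2=(1.0364, 1.0154)
step 36: x0=(3.5317, -0.1399) x1=(0.3212, -2.3660) x2=(1.0283, 1.0049)
step 37: x0=(3.5750, -0.1346) x1=(0.2885, -2.4057) x2=(1.0202, 0.9944)
step 38: x0=(3.6184, -0.1293) x1=(0.2558, -2.4454) x2=(1.0121, 0.9839)
step 39: x0=(3.6617, -0.1240) x1=(0.2232, -2.4850) x2=(1.0040, 0.9734)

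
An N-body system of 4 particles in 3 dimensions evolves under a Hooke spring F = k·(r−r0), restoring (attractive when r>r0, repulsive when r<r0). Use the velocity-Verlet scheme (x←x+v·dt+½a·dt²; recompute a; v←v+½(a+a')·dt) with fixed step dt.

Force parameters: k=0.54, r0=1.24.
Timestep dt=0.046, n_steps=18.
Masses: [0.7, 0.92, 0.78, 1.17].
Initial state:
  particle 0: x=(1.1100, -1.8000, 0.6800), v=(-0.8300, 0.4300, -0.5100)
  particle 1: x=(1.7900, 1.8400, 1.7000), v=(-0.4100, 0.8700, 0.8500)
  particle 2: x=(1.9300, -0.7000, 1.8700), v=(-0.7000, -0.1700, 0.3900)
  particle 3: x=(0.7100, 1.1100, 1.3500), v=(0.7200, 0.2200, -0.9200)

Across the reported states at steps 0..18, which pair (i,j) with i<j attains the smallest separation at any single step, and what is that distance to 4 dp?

pair (1,3), distance 1.3479

step 0: x0=(1.1100, -1.8000, 0.6800) x1=(1.7900, 1.8400, 1.7000) x2=(1.9300, -0.7000, 1.8700) x3=(0.7100, 1.1100, 1.3500)
step 1: x0=(1.0722, -1.7765, 0.6577) x1=(1.7708, 1.8776, 1.7387) x2=(1.8972, -0.7065, 1.8874) x3=(0.7435, 1.1189, 1.3076)
step 2: x0=(1.0353, -1.7457, 0.6379) x1=(1.7511, 1.9104, 1.7766) x2=(1.8631, -0.7104, 1.9038) x3=(0.7779, 1.1254, 1.2651)
step 3: x0=(0.9994, -1.7075, 0.6207) x1=(1.7307, 1.9384, 1.8135) x2=(1.8278, -0.7115, 1.9190) x3=(0.8129, 1.1296, 1.2226)
step 4: x0=(0.9646, -1.6621, 0.6060) x1=(1.7096, 1.9613, 1.8494) x2=(1.7914, -0.7099, 1.9331) x3=(0.8485, 1.1315, 1.1801)
step 5: x0=(0.9309, -1.6095, 0.5939) x1=(1.6879, 1.9794, 1.8842) x2=(1.7540, -0.7054, 1.9461) x3=(0.8847, 1.1311, 1.1377)
step 6: x0=(0.8985, -1.5500, 0.5844) x1=(1.6655, 1.9925, 1.9179) x2=(1.7155, -0.6981, 1.9578) x3=(0.9213, 1.1285, 1.0954)
step 7: x0=(0.8674, -1.4838, 0.5776) x1=(1.6423, 2.0006, 1.9504) x2=(1.6762, -0.6879, 1.9683) x3=(0.9584, 1.1239, 1.0533)
step 8: x0=(0.8376, -1.4110, 0.5735) x1=(1.6184, 2.0040, 1.9815) x2=(1.6360, -0.6748, 1.9776) x3=(0.9958, 1.1172, 1.0114)
step 9: x0=(0.8091, -1.3320, 0.5719) x1=(1.5938, 2.0025, 2.0114) x2=(1.5951, -0.6588, 1.9857) x3=(1.0334, 1.1087, 0.9698)
step 10: x0=(0.7821, -1.2471, 0.5729) x1=(1.5684, 1.9963, 2.0398) x2=(1.5534, -0.6400, 1.9926) x3=(1.0713, 1.0984, 0.9287)
step 11: x0=(0.7566, -1.1565, 0.5764) x1=(1.5422, 1.9855, 2.0667) x2=(1.5112, -0.6183, 1.9983) x3=(1.1093, 1.0864, 0.8879)
step 12: x0=(0.7324, -1.0607, 0.5823) x1=(1.5152, 1.9702, 2.0921) x2=(1.4685, -0.5938, 2.0029) x3=(1.1474, 1.0730, 0.8477)
step 13: x0=(0.7097, -0.9600, 0.5906) x1=(1.4875, 1.9507, 2.1159) x2=(1.4253, -0.5666, 2.0063) x3=(1.1855, 1.0582, 0.8081)
step 14: x0=(0.6884, -0.8548, 0.6012) x1=(1.4591, 1.9270, 2.1380) x2=(1.3818, -0.5367, 2.0086) x3=(1.2236, 1.0422, 0.7692)
step 15: x0=(0.6684, -0.7455, 0.6140) x1=(1.4300, 1.8994, 2.1585) x2=(1.3381, -0.5043, 2.0098) x3=(1.2616, 1.0251, 0.7310)
step 16: x0=(0.6498, -0.6325, 0.6289) x1=(1.4001, 1.8680, 2.1772) x2=(1.2941, -0.4694, 2.0101) x3=(1.2995, 1.0071, 0.6936)
step 17: x0=(0.6323, -0.5163, 0.6457) x1=(1.3697, 1.8332, 2.1942) x2=(1.2501, -0.4321, 2.0093) x3=(1.3373, 0.9883, 0.6570)
step 18: x0=(0.6161, -0.3972, 0.6643) x1=(1.3386, 1.7950, 2.2094) x2=(1.2060, -0.3925, 2.0076) x3=(1.3748, 0.9689, 0.6214)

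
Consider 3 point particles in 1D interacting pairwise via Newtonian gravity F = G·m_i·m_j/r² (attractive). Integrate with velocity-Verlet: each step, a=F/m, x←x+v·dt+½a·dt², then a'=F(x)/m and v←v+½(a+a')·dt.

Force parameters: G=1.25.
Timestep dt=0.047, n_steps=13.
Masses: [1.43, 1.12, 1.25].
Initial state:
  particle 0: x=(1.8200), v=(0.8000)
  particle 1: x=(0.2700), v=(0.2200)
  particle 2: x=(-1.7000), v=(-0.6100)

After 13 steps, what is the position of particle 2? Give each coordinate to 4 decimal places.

step 0: x0=(1.8200) x1=(0.2700) x2=(-1.7000)
step 1: x0=(1.8568) x1=(0.2807) x2=(-1.7281)
step 2: x0=(1.8921) x1=(0.2922) x2=(-1.7552)
step 3: x0=(1.9260) x1=(0.3043) x2=(-1.7812)
step 4: x0=(1.9584) x1=(0.3172) x2=(-1.8062)
step 5: x0=(1.9894) x1=(0.3308) x2=(-1.8302)
step 6: x0=(2.0190) x1=(0.3451) x2=(-1.8533)
step 7: x0=(2.0474) x1=(0.3600) x2=(-1.8755)
step 8: x0=(2.0744) x1=(0.3757) x2=(-1.8968)
step 9: x0=(2.1001) x1=(0.3921) x2=(-1.9173)
step 10: x0=(2.1245) x1=(0.4091) x2=(-1.9370)
step 11: x0=(2.1477) x1=(0.4269) x2=(-1.9558)
step 12: x0=(2.1697) x1=(0.4454) x2=(-1.9739)
step 13: x0=(2.1904) x1=(0.4647) x2=(-1.9912)

(-1.9912)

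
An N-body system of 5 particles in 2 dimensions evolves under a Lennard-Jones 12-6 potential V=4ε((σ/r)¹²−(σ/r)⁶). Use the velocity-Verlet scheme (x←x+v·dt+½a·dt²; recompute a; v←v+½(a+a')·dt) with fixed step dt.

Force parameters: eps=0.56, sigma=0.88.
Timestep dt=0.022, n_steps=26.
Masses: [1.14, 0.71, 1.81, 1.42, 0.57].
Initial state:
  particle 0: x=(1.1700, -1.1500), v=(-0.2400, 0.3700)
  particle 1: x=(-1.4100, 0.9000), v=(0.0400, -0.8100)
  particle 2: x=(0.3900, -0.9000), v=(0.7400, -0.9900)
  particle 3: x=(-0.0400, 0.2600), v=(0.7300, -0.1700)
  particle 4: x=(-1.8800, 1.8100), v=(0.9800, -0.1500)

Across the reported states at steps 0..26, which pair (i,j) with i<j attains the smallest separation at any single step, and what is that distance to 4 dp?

pair (0,2), distance 0.8079

step 0: x0=(1.1700, -1.1500) x1=(-1.4100, 0.9000) x2=(0.3900, -0.9000) x3=(-0.0400, 0.2600) x4=(-1.8800, 1.8100)
step 1: x0=(1.1753, -1.1452) x1=(-1.4092, 0.8824) x2=(0.3996, -0.9195) x3=(-0.0239, 0.2561) x4=(-1.8582, 1.8063)
step 2: x0=(1.2071, -1.1482) x1=(-1.4085, 0.8655) x2=(0.3923, -0.9339) x3=(-0.0078, 0.2519) x4=(-1.8361, 1.8018)
step 3: x0=(1.2524, -1.1546) x1=(-1.4079, 0.8491) x2=(0.3765, -0.9458) x3=(0.0083, 0.2474) x4=(-1.8135, 1.7964)
step 4: x0=(1.3017, -1.1620) x1=(-1.4075, 0.8333) x2=(0.3580, -0.9569) x3=(0.0245, 0.2427) x4=(-1.7905, 1.7901)
step 5: x0=(1.3515, -1.1695) x1=(-1.4071, 0.8182) x2=(0.3392, -0.9676) x3=(0.0407, 0.2376) x4=(-1.7672, 1.7829)
step 6: x0=(1.4008, -1.1769) x1=(-1.4069, 0.8038) x2=(0.3206, -0.9781) x3=(0.0569, 0.2321) x4=(-1.7435, 1.7748)
step 7: x0=(1.4494, -1.1841) x1=(-1.4067, 0.7900) x2=(0.3023, -0.9884) x3=(0.0731, 0.2264) x4=(-1.7195, 1.7658)
step 8: x0=(1.4974, -1.1912) x1=(-1.4067, 0.7767) x2=(0.2843, -0.9985) x3=(0.0893, 0.2203) x4=(-1.6952, 1.7560)
step 9: x0=(1.5450, -1.1983) x1=(-1.4066, 0.7641) x2=(0.2666, -1.0083) x3=(0.1055, 0.2139) x4=(-1.6707, 1.7453)
step 10: x0=(1.5922, -1.2052) x1=(-1.4065, 0.7520) x2=(0.2491, -1.0179) x3=(0.1217, 0.2072) x4=(-1.6460, 1.7340)
step 11: x0=(1.6391, -1.2122) x1=(-1.4065, 0.7403) x2=(0.2317, -1.0273) x3=(0.1378, 0.2001) x4=(-1.6211, 1.7220)
step 12: x0=(1.6858, -1.2190) x1=(-1.4064, 0.7290) x2=(0.2144, -1.0364) x3=(0.1540, 0.1927) x4=(-1.5961, 1.7095)
step 13: x0=(1.7324, -1.2259) x1=(-1.4062, 0.7179) x2=(0.1971, -1.0452) x3=(0.1701, 0.1849) x4=(-1.5710, 1.6967)
step 14: x0=(1.7788, -1.2327) x1=(-1.4060, 0.7069) x2=(0.1800, -1.0537) x3=(0.1861, 0.1767) x4=(-1.5459, 1.6837)
step 15: x0=(1.8251, -1.2395) x1=(-1.4056, 0.6958) x2=(0.1629, -1.0619) x3=(0.2022, 0.1682) x4=(-1.5208, 1.6707)
step 16: x0=(1.8714, -1.2463) x1=(-1.4051, 0.6844) x2=(0.1458, -1.0698) x3=(0.2181, 0.1594) x4=(-1.4957, 1.6579)
step 17: x0=(1.9176, -1.2531) x1=(-1.4044, 0.6728) x2=(0.1288, -1.0775) x3=(0.2340, 0.1502) x4=(-1.4706, 1.6456)
step 18: x0=(1.9637, -1.2598) x1=(-1.4037, 0.6607) x2=(0.1118, -1.0849) x3=(0.2498, 0.1407) x4=(-1.4455, 1.6337)
step 19: x0=(2.0098, -1.2666) x1=(-1.4028, 0.6481) x2=(0.0949, -1.0920) x3=(0.2655, 0.1308) x4=(-1.4205, 1.6223)
step 20: x0=(2.0558, -1.2733) x1=(-1.4018, 0.6350) x2=(0.0781, -1.0988) x3=(0.2812, 0.1206) x4=(-1.3954, 1.6115)
step 21: x0=(2.1019, -1.2801) x1=(-1.4008, 0.6215) x2=(0.0613, -1.1053) x3=(0.2967, 0.1100) x4=(-1.3703, 1.6011)
step 22: x0=(2.1479, -1.2868) x1=(-1.3997, 0.6078) x2=(0.0445, -1.1116) x3=(0.3122, 0.0991) x4=(-1.3452, 1.5910)
step 23: x0=(2.1938, -1.2935) x1=(-1.3985, 0.5940) x2=(0.0278, -1.1176) x3=(0.3275, 0.0879) x4=(-1.3201, 1.5810)
step 24: x0=(2.2398, -1.3003) x1=(-1.3972, 0.5801) x2=(0.0112, -1.1233) x3=(0.3427, 0.0763) x4=(-1.2949, 1.5709)
step 25: x0=(2.2858, -1.3070) x1=(-1.3958, 0.5665) x2=(-0.0053, -1.1287) x3=(0.3578, 0.0644) x4=(-1.2698, 1.5605)
step 26: x0=(2.3317, -1.3137) x1=(-1.3943, 0.5532) x2=(-0.0218, -1.1339) x3=(0.3728, 0.0522) x4=(-1.2447, 1.5497)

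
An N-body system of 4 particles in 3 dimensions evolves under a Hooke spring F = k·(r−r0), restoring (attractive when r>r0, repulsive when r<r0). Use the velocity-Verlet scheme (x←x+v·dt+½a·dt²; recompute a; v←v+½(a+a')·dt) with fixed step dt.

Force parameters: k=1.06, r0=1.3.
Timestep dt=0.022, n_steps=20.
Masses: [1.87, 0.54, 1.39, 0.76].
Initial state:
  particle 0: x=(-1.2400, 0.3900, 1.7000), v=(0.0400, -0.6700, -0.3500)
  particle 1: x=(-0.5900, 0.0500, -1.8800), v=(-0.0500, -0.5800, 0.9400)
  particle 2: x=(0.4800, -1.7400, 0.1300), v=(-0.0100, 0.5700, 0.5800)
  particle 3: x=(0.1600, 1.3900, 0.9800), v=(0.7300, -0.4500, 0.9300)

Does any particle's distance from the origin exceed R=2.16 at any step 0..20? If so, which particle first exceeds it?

no

step 0: x0=(-1.2400, 0.3900, 1.7000) x1=(-0.5900, 0.0500, -1.8800) x2=(0.4800, -1.7400, 0.1300) x3=(0.1600, 1.3900, 0.9800)
step 1: x0=(-1.2389, 0.3751, 1.6918) x1=(-0.5908, 0.0373, -1.8569) x2=(0.4794, -1.7267, 0.1428) x3=(0.1758, 1.3791, 0.9998)
step 2: x0=(-1.2372, 0.3599, 1.6827) x1=(-0.5910, 0.0246, -1.8289) x2=(0.4782, -1.7119, 0.1558) x3=(0.1912, 1.3662, 1.0182)
step 3: x0=(-1.2351, 0.3444, 1.6727) x1=(-0.5906, 0.0119, -1.7962) x2=(0.4764, -1.6956, 0.1688) x3=(0.2060, 1.3513, 1.0353)
step 4: x0=(-1.2324, 0.3286, 1.6618) x1=(-0.5896, -0.0006, -1.7588) x2=(0.4739, -1.6779, 0.1820) x3=(0.2204, 1.3344, 1.0510)
step 5: x0=(-1.2293, 0.3125, 1.6500) x1=(-0.5880, -0.0130, -1.7168) x2=(0.4708, -1.6588, 0.1953) x3=(0.2342, 1.3156, 1.0653)
step 6: x0=(-1.2256, 0.2961, 1.6374) x1=(-0.5857, -0.0253, -1.6702) x2=(0.4671, -1.6384, 0.2087) x3=(0.2475, 1.2949, 1.0783)
step 7: x0=(-1.2215, 0.2794, 1.6239) x1=(-0.5829, -0.0375, -1.6193) x2=(0.4628, -1.6166, 0.2222) x3=(0.2602, 1.2723, 1.0900)
step 8: x0=(-1.2169, 0.2625, 1.6097) x1=(-0.5795, -0.0495, -1.5641) x2=(0.4579, -1.5935, 0.2359) x3=(0.2724, 1.2479, 1.1005)
step 9: x0=(-1.2118, 0.2454, 1.5947) x1=(-0.5754, -0.0614, -1.5048) x2=(0.4524, -1.5691, 0.2497) x3=(0.2840, 1.2218, 1.1096)
step 10: x0=(-1.2062, 0.2280, 1.5789) x1=(-0.5708, -0.0731, -1.4415) x2=(0.4464, -1.5436, 0.2636) x3=(0.2951, 1.1938, 1.1175)
step 11: x0=(-1.2002, 0.2104, 1.5624) x1=(-0.5656, -0.0846, -1.3744) x2=(0.4399, -1.5169, 0.2776) x3=(0.3056, 1.1642, 1.1242)
step 12: x0=(-1.1937, 0.1926, 1.5453) x1=(-0.5598, -0.0959, -1.3036) x2=(0.4328, -1.4891, 0.2918) x3=(0.3155, 1.1330, 1.1298)
step 13: x0=(-1.1868, 0.1745, 1.5275) x1=(-0.5536, -0.1070, -1.2294) x2=(0.4253, -1.4602, 0.3061) x3=(0.3248, 1.1001, 1.1342)
step 14: x0=(-1.1794, 0.1563, 1.5091) x1=(-0.5468, -0.1179, -1.1520) x2=(0.4173, -1.4304, 0.3206) x3=(0.3336, 1.0658, 1.1376)
step 15: x0=(-1.1717, 0.1379, 1.4901) x1=(-0.5395, -0.1286, -1.0716) x2=(0.4088, -1.3996, 0.3352) x3=(0.3417, 1.0301, 1.1399)
step 16: x0=(-1.1635, 0.1193, 1.4706) x1=(-0.5317, -0.1391, -0.9883) x2=(0.3999, -1.3679, 0.3499) x3=(0.3494, 0.9929, 1.1413)
step 17: x0=(-1.1549, 0.1006, 1.4506) x1=(-0.5235, -0.1493, -0.9024) x2=(0.3906, -1.3353, 0.3648) x3=(0.3564, 0.9545, 1.1418)
step 18: x0=(-1.1459, 0.0817, 1.4301) x1=(-0.5149, -0.1593, -0.8141) x2=(0.3810, -1.3020, 0.3799) x3=(0.3630, 0.9148, 1.1415)
step 19: x0=(-1.1366, 0.0627, 1.4093) x1=(-0.5059, -0.1691, -0.7237) x2=(0.3709, -1.2680, 0.3951) x3=(0.3690, 0.8740, 1.1403)
step 20: x0=(-1.1269, 0.0435, 1.3880) x1=(-0.4965, -0.1786, -0.6313) x2=(0.3606, -1.2333, 0.4105) x3=(0.3745, 0.8322, 1.1385)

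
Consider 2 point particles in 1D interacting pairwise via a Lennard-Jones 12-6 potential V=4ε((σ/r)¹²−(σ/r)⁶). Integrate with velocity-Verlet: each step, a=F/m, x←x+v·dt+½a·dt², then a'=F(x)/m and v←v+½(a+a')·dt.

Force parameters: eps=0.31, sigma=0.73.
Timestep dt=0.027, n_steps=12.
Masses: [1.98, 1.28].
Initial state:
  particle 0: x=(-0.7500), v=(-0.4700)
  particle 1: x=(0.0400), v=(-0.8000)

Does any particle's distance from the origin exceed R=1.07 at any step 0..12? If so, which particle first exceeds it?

no

step 0: x0=(-0.7500) x1=(0.0400)
step 1: x0=(-0.7630) x1=(0.0188)
step 2: x0=(-0.7767) x1=(-0.0012)
step 3: x0=(-0.7913) x1=(-0.0197)
step 4: x0=(-0.8071) x1=(-0.0366)
step 5: x0=(-0.8240) x1=(-0.0516)
step 6: x0=(-0.8420) x1=(-0.0650)
step 7: x0=(-0.8610) x1=(-0.0770)
step 8: x0=(-0.8806) x1=(-0.0879)
step 9: x0=(-0.9006) x1=(-0.0981)
step 10: x0=(-0.9209) x1=(-0.1079)
step 11: x0=(-0.9413) x1=(-0.1175)
step 12: x0=(-0.9617) x1=(-0.1273)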